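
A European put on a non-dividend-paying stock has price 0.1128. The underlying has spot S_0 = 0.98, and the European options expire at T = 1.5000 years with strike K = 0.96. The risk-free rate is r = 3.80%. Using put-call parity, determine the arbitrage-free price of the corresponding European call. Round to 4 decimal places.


Put-call parity: C - P = S_0 * exp(-qT) - K * exp(-rT).
S_0 * exp(-qT) = 0.9800 * 1.00000000 = 0.98000000
K * exp(-rT) = 0.9600 * 0.94459407 = 0.90681031
C = P + S*exp(-qT) - K*exp(-rT)
C = 0.1128 + 0.98000000 - 0.90681031 = 0.1860

Answer: Call price = 0.1860


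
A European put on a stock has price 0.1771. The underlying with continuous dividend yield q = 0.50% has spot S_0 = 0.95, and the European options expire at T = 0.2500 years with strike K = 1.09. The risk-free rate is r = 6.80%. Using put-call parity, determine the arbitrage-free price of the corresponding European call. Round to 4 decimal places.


Put-call parity: C - P = S_0 * exp(-qT) - K * exp(-rT).
S_0 * exp(-qT) = 0.9500 * 0.99875078 = 0.94881324
K * exp(-rT) = 1.0900 * 0.98314368 = 1.07162662
C = P + S*exp(-qT) - K*exp(-rT)
C = 0.1771 + 0.94881324 - 1.07162662 = 0.0543

Answer: Call price = 0.0543


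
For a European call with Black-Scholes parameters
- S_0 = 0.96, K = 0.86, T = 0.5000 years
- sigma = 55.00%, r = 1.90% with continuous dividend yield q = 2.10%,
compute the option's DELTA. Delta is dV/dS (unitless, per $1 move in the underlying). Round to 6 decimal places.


Answer: Delta = 0.675381

Derivation:
d1 = 0.4747280818; d2 = 0.0858193521
phi(d1) = 0.3564283971; exp(-qT) = 0.9895549326; exp(-rT) = 0.9905449824
N(d1) = 0.6825096002
Delta = exp(-qT) * N(d1) = 0.9895549326 * 0.6825096002 = 0.675381


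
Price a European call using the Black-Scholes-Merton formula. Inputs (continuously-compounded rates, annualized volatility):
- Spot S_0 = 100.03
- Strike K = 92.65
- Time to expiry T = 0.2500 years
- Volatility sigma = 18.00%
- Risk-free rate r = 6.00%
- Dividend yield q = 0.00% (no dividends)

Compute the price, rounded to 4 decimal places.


d1 = (ln(S/K) + (r - q + 0.5*sigma^2) * T) / (sigma * sqrt(T)) = 1.06323543
d2 = d1 - sigma * sqrt(T) = 0.97323543
exp(-rT) = 0.98511194; exp(-qT) = 1.00000000
C = S_0 * exp(-qT) * N(d1) - K * exp(-rT) * N(d2)
N(d1) = 0.85616240; N(d2) = 0.83478185
C = 100.0300 * 1.00000000 * 0.85616240 - 92.6500 * 0.98511194 * 0.83478185 = 9.4509

Answer: Price = 9.4509


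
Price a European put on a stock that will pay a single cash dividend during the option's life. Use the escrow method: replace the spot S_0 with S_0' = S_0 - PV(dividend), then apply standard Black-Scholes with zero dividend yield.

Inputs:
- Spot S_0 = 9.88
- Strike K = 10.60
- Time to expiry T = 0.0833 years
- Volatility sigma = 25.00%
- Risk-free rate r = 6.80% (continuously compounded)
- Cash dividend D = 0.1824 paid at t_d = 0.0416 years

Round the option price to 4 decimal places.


PV(D) = D * exp(-r * t_d) = 0.1824 * 0.99717520 = 0.18188476
S_0' = S_0 - PV(D) = 9.8800 - 0.18188476 = 9.69811524
d1 = (ln(S_0'/K) + (r + sigma^2/2)*T) / (sigma*sqrt(T)) = -1.11781086
d2 = d1 - sigma*sqrt(T) = -1.18996521
exp(-rT) = 0.99435161
N(-d1) = 0.86817611; N(-d2) = 0.88296997
P = K * exp(-rT) * N(-d2) - S_0' * N(-d1) = 10.6000 * 0.99435161 * 0.88296997 - 9.69811524 * 0.86817611 = 0.8869

Answer: Price = 0.8869


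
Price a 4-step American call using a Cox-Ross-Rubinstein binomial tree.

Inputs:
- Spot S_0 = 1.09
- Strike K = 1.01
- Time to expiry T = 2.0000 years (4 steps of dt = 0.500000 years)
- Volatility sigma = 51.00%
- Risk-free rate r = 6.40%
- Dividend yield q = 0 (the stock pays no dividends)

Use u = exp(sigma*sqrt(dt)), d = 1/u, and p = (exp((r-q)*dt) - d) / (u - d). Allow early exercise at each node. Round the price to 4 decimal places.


dt = T/N = 0.500000
u = exp(sigma*sqrt(dt)) = 1.434225; d = 1/u = 0.697241
p = (exp((r-q)*dt) - d) / (u - d) = 0.454931
Discount per step: exp(-r*dt) = 0.968507
Stock lattice S(k, i) with i counting down-moves:
  k=0: S(0,0) = 1.0900
  k=1: S(1,0) = 1.5633; S(1,1) = 0.7600
  k=2: S(2,0) = 2.2421; S(2,1) = 1.0900; S(2,2) = 0.5299
  k=3: S(3,0) = 3.2157; S(3,1) = 1.5633; S(3,2) = 0.7600; S(3,3) = 0.3695
  k=4: S(4,0) = 4.6121; S(4,1) = 2.2421; S(4,2) = 1.0900; S(4,3) = 0.5299; S(4,4) = 0.2576
Terminal payoffs V(N, i) = max(S_T - K, 0):
  V(4,0) = 3.602064; V(4,1) = 1.232131; V(4,2) = 0.080000; V(4,3) = 0.000000; V(4,4) = 0.000000
Backward induction: V(k, i) = exp(-r*dt) * [p * V(k+1, i) + (1-p) * V(k+1, i+1)]; then take max(V_cont, immediate exercise) for American.
  V(3,0) = exp(-r*dt) * [p*3.602064 + (1-p)*1.232131] = 2.237528; exercise = 2.205719; V(3,0) = max -> 2.237528
  V(3,1) = exp(-r*dt) * [p*1.232131 + (1-p)*0.080000] = 0.585113; exercise = 0.553305; V(3,1) = max -> 0.585113
  V(3,2) = exp(-r*dt) * [p*0.080000 + (1-p)*0.000000] = 0.035248; exercise = 0.000000; V(3,2) = max -> 0.035248
  V(3,3) = exp(-r*dt) * [p*0.000000 + (1-p)*0.000000] = 0.000000; exercise = 0.000000; V(3,3) = max -> 0.000000
  V(2,0) = exp(-r*dt) * [p*2.237528 + (1-p)*0.585113] = 1.294746; exercise = 1.232131; V(2,0) = max -> 1.294746
  V(2,1) = exp(-r*dt) * [p*0.585113 + (1-p)*0.035248] = 0.276411; exercise = 0.080000; V(2,1) = max -> 0.276411
  V(2,2) = exp(-r*dt) * [p*0.035248 + (1-p)*0.000000] = 0.015531; exercise = 0.000000; V(2,2) = max -> 0.015531
  V(1,0) = exp(-r*dt) * [p*1.294746 + (1-p)*0.276411] = 0.716387; exercise = 0.553305; V(1,0) = max -> 0.716387
  V(1,1) = exp(-r*dt) * [p*0.276411 + (1-p)*0.015531] = 0.129986; exercise = 0.000000; V(1,1) = max -> 0.129986
  V(0,0) = exp(-r*dt) * [p*0.716387 + (1-p)*0.129986] = 0.384263; exercise = 0.080000; V(0,0) = max -> 0.384263

Answer: Price = V(0,0) = 0.3843


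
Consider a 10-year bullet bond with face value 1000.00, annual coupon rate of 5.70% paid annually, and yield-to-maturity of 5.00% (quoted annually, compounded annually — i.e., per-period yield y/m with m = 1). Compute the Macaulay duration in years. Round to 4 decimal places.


Answer: Macaulay duration = 7.9535 years

Derivation:
Coupon per period c = face * coupon_rate / m = 57.000000
Periods per year m = 1; per-period yield y/m = 0.050000
Number of cashflows N = 10
Cashflows (t years, CF_t, discount factor 1/(1+y/m)^(m*t), PV):
  t = 1.0000: CF_t = 57.000000, DF = 0.952381, PV = 54.285714
  t = 2.0000: CF_t = 57.000000, DF = 0.907029, PV = 51.700680
  t = 3.0000: CF_t = 57.000000, DF = 0.863838, PV = 49.238743
  t = 4.0000: CF_t = 57.000000, DF = 0.822702, PV = 46.894041
  t = 5.0000: CF_t = 57.000000, DF = 0.783526, PV = 44.660991
  t = 6.0000: CF_t = 57.000000, DF = 0.746215, PV = 42.534278
  t = 7.0000: CF_t = 57.000000, DF = 0.710681, PV = 40.508836
  t = 8.0000: CF_t = 57.000000, DF = 0.676839, PV = 38.579844
  t = 9.0000: CF_t = 57.000000, DF = 0.644609, PV = 36.742708
  t = 10.0000: CF_t = 1057.000000, DF = 0.613913, PV = 648.906309
Price P = sum_t PV_t = 1054.052145
Macaulay numerator sum_t t * PV_t:
  t * PV_t at t = 1.0000: 54.285714
  t * PV_t at t = 2.0000: 103.401361
  t * PV_t at t = 3.0000: 147.716229
  t * PV_t at t = 4.0000: 187.576164
  t * PV_t at t = 5.0000: 223.304957
  t * PV_t at t = 6.0000: 255.205666
  t * PV_t at t = 7.0000: 283.561851
  t * PV_t at t = 8.0000: 308.638749
  t * PV_t at t = 9.0000: 330.684374
  t * PV_t at t = 10.0000: 6489.063090
Macaulay duration D = (sum_t t * PV_t) / P = 8383.438155 / 1054.052145 = 7.953533


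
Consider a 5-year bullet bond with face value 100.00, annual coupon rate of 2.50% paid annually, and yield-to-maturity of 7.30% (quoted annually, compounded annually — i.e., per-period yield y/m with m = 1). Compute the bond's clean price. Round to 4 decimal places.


Answer: Price = 80.4761

Derivation:
Coupon per period c = face * coupon_rate / m = 2.500000
Periods per year m = 1; per-period yield y/m = 0.073000
Number of cashflows N = 5
Cashflows (t years, CF_t, discount factor 1/(1+y/m)^(m*t), PV):
  t = 1.0000: CF_t = 2.500000, DF = 0.931966, PV = 2.329916
  t = 2.0000: CF_t = 2.500000, DF = 0.868561, PV = 2.171404
  t = 3.0000: CF_t = 2.500000, DF = 0.809470, PV = 2.023675
  t = 4.0000: CF_t = 2.500000, DF = 0.754399, PV = 1.885998
  t = 5.0000: CF_t = 102.500000, DF = 0.703075, PV = 72.065143
Price P = sum_t PV_t = 80.476136


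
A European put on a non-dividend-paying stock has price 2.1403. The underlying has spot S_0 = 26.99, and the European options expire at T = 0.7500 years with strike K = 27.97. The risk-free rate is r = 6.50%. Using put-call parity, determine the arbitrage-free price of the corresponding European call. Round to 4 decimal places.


Put-call parity: C - P = S_0 * exp(-qT) - K * exp(-rT).
S_0 * exp(-qT) = 26.9900 * 1.00000000 = 26.99000000
K * exp(-rT) = 27.9700 * 0.95241920 = 26.63916516
C = P + S*exp(-qT) - K*exp(-rT)
C = 2.1403 + 26.99000000 - 26.63916516 = 2.4911

Answer: Call price = 2.4911


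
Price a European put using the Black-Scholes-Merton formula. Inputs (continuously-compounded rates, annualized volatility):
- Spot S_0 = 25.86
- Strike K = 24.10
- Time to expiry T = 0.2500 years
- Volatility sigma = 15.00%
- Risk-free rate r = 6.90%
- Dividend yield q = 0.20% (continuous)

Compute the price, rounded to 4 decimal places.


d1 = (ln(S/K) + (r - q + 0.5*sigma^2) * T) / (sigma * sqrt(T)) = 1.20064044
d2 = d1 - sigma * sqrt(T) = 1.12564044
exp(-rT) = 0.98289793; exp(-qT) = 0.99950012
P = K * exp(-rT) * N(-d2) - S_0 * exp(-qT) * N(-d1)
N(-d1) = 0.11494535; N(-d2) = 0.13015887
P = 24.1000 * 0.98289793 * 0.13015887 - 25.8600 * 0.99950012 * 0.11494535 = 0.1122

Answer: Price = 0.1122


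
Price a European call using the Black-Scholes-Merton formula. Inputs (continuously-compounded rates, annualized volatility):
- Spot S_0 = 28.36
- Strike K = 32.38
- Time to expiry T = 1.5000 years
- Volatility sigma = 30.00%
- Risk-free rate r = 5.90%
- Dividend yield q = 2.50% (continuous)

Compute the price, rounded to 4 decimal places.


Answer: Price = 3.0908

Derivation:
d1 = (ln(S/K) + (r - q + 0.5*sigma^2) * T) / (sigma * sqrt(T)) = -0.03826987
d2 = d1 - sigma * sqrt(T) = -0.40569333
exp(-rT) = 0.91530311; exp(-qT) = 0.96319442
C = S_0 * exp(-qT) * N(d1) - K * exp(-rT) * N(d2)
N(d1) = 0.48473626; N(d2) = 0.34248397
C = 28.3600 * 0.96319442 * 0.48473626 - 32.3800 * 0.91530311 * 0.34248397 = 3.0908


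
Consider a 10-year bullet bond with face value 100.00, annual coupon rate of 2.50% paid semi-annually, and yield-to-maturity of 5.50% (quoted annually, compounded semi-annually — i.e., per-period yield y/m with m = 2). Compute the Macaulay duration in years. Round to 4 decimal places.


Answer: Macaulay duration = 8.7175 years

Derivation:
Coupon per period c = face * coupon_rate / m = 1.250000
Periods per year m = 2; per-period yield y/m = 0.027500
Number of cashflows N = 20
Cashflows (t years, CF_t, discount factor 1/(1+y/m)^(m*t), PV):
  t = 0.5000: CF_t = 1.250000, DF = 0.973236, PV = 1.216545
  t = 1.0000: CF_t = 1.250000, DF = 0.947188, PV = 1.183985
  t = 1.5000: CF_t = 1.250000, DF = 0.921838, PV = 1.152297
  t = 2.0000: CF_t = 1.250000, DF = 0.897166, PV = 1.121457
  t = 2.5000: CF_t = 1.250000, DF = 0.873154, PV = 1.091442
  t = 3.0000: CF_t = 1.250000, DF = 0.849785, PV = 1.062231
  t = 3.5000: CF_t = 1.250000, DF = 0.827041, PV = 1.033802
  t = 4.0000: CF_t = 1.250000, DF = 0.804906, PV = 1.006133
  t = 4.5000: CF_t = 1.250000, DF = 0.783364, PV = 0.979205
  t = 5.0000: CF_t = 1.250000, DF = 0.762398, PV = 0.952997
  t = 5.5000: CF_t = 1.250000, DF = 0.741993, PV = 0.927491
  t = 6.0000: CF_t = 1.250000, DF = 0.722134, PV = 0.902668
  t = 6.5000: CF_t = 1.250000, DF = 0.702807, PV = 0.878509
  t = 7.0000: CF_t = 1.250000, DF = 0.683997, PV = 0.854997
  t = 7.5000: CF_t = 1.250000, DF = 0.665691, PV = 0.832113
  t = 8.0000: CF_t = 1.250000, DF = 0.647874, PV = 0.809843
  t = 8.5000: CF_t = 1.250000, DF = 0.630535, PV = 0.788168
  t = 9.0000: CF_t = 1.250000, DF = 0.613659, PV = 0.767074
  t = 9.5000: CF_t = 1.250000, DF = 0.597235, PV = 0.746544
  t = 10.0000: CF_t = 101.250000, DF = 0.581251, PV = 58.851620
Price P = sum_t PV_t = 77.159122
Macaulay numerator sum_t t * PV_t:
  t * PV_t at t = 0.5000: 0.608273
  t * PV_t at t = 1.0000: 1.183985
  t * PV_t at t = 1.5000: 1.728446
  t * PV_t at t = 2.0000: 2.242914
  t * PV_t at t = 2.5000: 2.728606
  t * PV_t at t = 3.0000: 3.186693
  t * PV_t at t = 3.5000: 3.618306
  t * PV_t at t = 4.0000: 4.024532
  t * PV_t at t = 4.5000: 4.406422
  t * PV_t at t = 5.0000: 4.764987
  t * PV_t at t = 5.5000: 5.101203
  t * PV_t at t = 6.0000: 5.416008
  t * PV_t at t = 6.5000: 5.710309
  t * PV_t at t = 7.0000: 5.984976
  t * PV_t at t = 7.5000: 6.240851
  t * PV_t at t = 8.0000: 6.478742
  t * PV_t at t = 8.5000: 6.699429
  t * PV_t at t = 9.0000: 6.903663
  t * PV_t at t = 9.5000: 7.092165
  t * PV_t at t = 10.0000: 588.516198
Macaulay duration D = (sum_t t * PV_t) / P = 672.636708 / 77.159122 = 8.717527


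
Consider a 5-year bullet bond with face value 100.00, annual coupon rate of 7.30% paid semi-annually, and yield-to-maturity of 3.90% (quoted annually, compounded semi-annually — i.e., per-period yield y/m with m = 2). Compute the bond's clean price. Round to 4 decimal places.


Answer: Price = 115.3104

Derivation:
Coupon per period c = face * coupon_rate / m = 3.650000
Periods per year m = 2; per-period yield y/m = 0.019500
Number of cashflows N = 10
Cashflows (t years, CF_t, discount factor 1/(1+y/m)^(m*t), PV):
  t = 0.5000: CF_t = 3.650000, DF = 0.980873, PV = 3.580186
  t = 1.0000: CF_t = 3.650000, DF = 0.962112, PV = 3.511708
  t = 1.5000: CF_t = 3.650000, DF = 0.943709, PV = 3.444540
  t = 2.0000: CF_t = 3.650000, DF = 0.925659, PV = 3.378656
  t = 2.5000: CF_t = 3.650000, DF = 0.907954, PV = 3.314032
  t = 3.0000: CF_t = 3.650000, DF = 0.890588, PV = 3.250645
  t = 3.5000: CF_t = 3.650000, DF = 0.873553, PV = 3.188469
  t = 4.0000: CF_t = 3.650000, DF = 0.856845, PV = 3.127483
  t = 4.5000: CF_t = 3.650000, DF = 0.840456, PV = 3.067664
  t = 5.0000: CF_t = 103.650000, DF = 0.824380, PV = 85.447037
Price P = sum_t PV_t = 115.310420


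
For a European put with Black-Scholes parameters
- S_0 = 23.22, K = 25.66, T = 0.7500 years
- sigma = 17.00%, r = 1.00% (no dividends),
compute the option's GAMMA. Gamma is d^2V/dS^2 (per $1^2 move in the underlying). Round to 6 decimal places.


d1 = -0.5541332007; d2 = -0.7013575194
phi(d1) = 0.3421622171; exp(-qT) = 1.0000000000; exp(-rT) = 0.9925280548
Gamma = exp(-qT) * phi(d1) / (S * sigma * sqrt(T)) = 1.0000000000 * 0.3421622171 / (23.2200 * 0.1700 * 0.8660254038) = 0.100090

Answer: Gamma = 0.100090


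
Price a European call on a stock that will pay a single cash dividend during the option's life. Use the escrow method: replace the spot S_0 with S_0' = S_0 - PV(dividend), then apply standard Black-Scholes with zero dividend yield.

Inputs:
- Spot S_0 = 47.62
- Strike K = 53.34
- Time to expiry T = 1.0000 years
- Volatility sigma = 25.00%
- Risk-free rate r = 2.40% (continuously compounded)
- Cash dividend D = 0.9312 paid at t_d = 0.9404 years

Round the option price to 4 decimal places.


PV(D) = D * exp(-r * t_d) = 0.9312 * 0.97768319 = 0.91041858
S_0' = S_0 - PV(D) = 47.6200 - 0.91041858 = 46.70958142
d1 = (ln(S_0'/K) + (r + sigma^2/2)*T) / (sigma*sqrt(T)) = -0.30994882
d2 = d1 - sigma*sqrt(T) = -0.55994882
exp(-rT) = 0.97628571
N(d1) = 0.37829994; N(d2) = 0.28775717
C = S_0' * N(d1) - K * exp(-rT) * N(d2) = 46.70958142 * 0.37829994 - 53.3400 * 0.97628571 * 0.28775717 = 2.6853

Answer: Price = 2.6853


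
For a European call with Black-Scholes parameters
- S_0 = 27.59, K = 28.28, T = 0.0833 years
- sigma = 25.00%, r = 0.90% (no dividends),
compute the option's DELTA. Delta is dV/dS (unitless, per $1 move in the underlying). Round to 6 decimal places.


Answer: Delta = 0.383663

Derivation:
d1 = -0.2958744450; d2 = -0.3680287934
phi(d1) = 0.3818568890; exp(-qT) = 1.0000000000; exp(-rT) = 0.9992505810
N(d1) = 0.3836629839
Delta = exp(-qT) * N(d1) = 1.0000000000 * 0.3836629839 = 0.383663


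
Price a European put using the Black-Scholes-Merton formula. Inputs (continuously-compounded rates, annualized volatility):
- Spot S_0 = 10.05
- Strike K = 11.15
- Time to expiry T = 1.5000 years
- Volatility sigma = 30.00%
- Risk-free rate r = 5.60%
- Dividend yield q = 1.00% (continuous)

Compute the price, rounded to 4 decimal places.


Answer: Price = 1.6509

Derivation:
d1 = (ln(S/K) + (r - q + 0.5*sigma^2) * T) / (sigma * sqrt(T)) = 0.08881615
d2 = d1 - sigma * sqrt(T) = -0.27860731
exp(-rT) = 0.91943126; exp(-qT) = 0.98511194
P = K * exp(-rT) * N(-d2) - S_0 * exp(-qT) * N(-d1)
N(-d1) = 0.46461401; N(-d2) = 0.60972690
P = 11.1500 * 0.91943126 * 0.60972690 - 10.0500 * 0.98511194 * 0.46461401 = 1.6509


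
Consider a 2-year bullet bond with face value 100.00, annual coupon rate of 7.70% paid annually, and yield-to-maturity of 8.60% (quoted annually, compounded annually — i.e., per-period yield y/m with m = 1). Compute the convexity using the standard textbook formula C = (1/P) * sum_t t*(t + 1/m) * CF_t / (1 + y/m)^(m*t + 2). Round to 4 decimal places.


Answer: Convexity = 4.8430

Derivation:
Coupon per period c = face * coupon_rate / m = 7.700000
Periods per year m = 1; per-period yield y/m = 0.086000
Number of cashflows N = 2
Cashflows (t years, CF_t, discount factor 1/(1+y/m)^(m*t), PV):
  t = 1.0000: CF_t = 7.700000, DF = 0.920810, PV = 7.090239
  t = 2.0000: CF_t = 107.700000, DF = 0.847892, PV = 91.317929
Price P = sum_t PV_t = 98.408168
Convexity numerator sum_t t*(t + 1/m) * CF_t / (1+y/m)^(m*t + 2):
  t = 1.0000: term = 12.023509
  t = 2.0000: term = 464.566247
Convexity = (1/P) * sum = 476.589756 / 98.408168 = 4.842990


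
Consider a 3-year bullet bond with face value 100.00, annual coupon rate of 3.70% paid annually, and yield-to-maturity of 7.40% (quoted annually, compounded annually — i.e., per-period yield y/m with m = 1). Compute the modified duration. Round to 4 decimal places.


Answer: Modified duration = 2.6892

Derivation:
Coupon per period c = face * coupon_rate / m = 3.700000
Periods per year m = 1; per-period yield y/m = 0.074000
Number of cashflows N = 3
Cashflows (t years, CF_t, discount factor 1/(1+y/m)^(m*t), PV):
  t = 1.0000: CF_t = 3.700000, DF = 0.931099, PV = 3.445065
  t = 2.0000: CF_t = 3.700000, DF = 0.866945, PV = 3.207696
  t = 3.0000: CF_t = 103.700000, DF = 0.807211, PV = 83.707797
Price P = sum_t PV_t = 90.360558
First compute Macaulay numerator sum_t t * PV_t:
  t * PV_t at t = 1.0000: 3.445065
  t * PV_t at t = 2.0000: 6.415391
  t * PV_t at t = 3.0000: 251.123391
Macaulay duration D = 260.983847 / 90.360558 = 2.888250
Modified duration = D / (1 + y/m) = 2.888250 / (1 + 0.074000) = 2.689245


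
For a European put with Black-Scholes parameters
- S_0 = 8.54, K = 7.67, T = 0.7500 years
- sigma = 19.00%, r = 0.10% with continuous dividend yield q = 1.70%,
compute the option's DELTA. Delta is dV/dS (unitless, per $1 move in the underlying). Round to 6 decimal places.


d1 = 0.6623234203; d2 = 0.4977785936
phi(d1) = 0.3203712851; exp(-qT) = 0.9873309369; exp(-rT) = 0.9992502812
N(-d1) = 0.2538819852
Delta = -exp(-qT) * N(-d1) = -0.9873309369 * 0.2538819852 = -0.250666

Answer: Delta = -0.250666


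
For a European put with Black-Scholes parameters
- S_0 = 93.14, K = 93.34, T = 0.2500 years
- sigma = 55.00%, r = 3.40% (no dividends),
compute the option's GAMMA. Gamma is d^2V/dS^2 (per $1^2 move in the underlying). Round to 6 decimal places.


Answer: Gamma = 0.015376

Derivation:
d1 = 0.1606090801; d2 = -0.1143909199
phi(d1) = 0.3938299068; exp(-qT) = 1.0000000000; exp(-rT) = 0.9915360229
Gamma = exp(-qT) * phi(d1) / (S * sigma * sqrt(T)) = 1.0000000000 * 0.3938299068 / (93.1400 * 0.5500 * 0.5000000000) = 0.015376


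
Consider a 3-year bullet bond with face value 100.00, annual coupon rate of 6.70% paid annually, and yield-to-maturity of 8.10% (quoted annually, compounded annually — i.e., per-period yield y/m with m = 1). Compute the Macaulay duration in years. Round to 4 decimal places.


Answer: Macaulay duration = 2.8119 years

Derivation:
Coupon per period c = face * coupon_rate / m = 6.700000
Periods per year m = 1; per-period yield y/m = 0.081000
Number of cashflows N = 3
Cashflows (t years, CF_t, discount factor 1/(1+y/m)^(m*t), PV):
  t = 1.0000: CF_t = 6.700000, DF = 0.925069, PV = 6.197965
  t = 2.0000: CF_t = 6.700000, DF = 0.855753, PV = 5.733547
  t = 3.0000: CF_t = 106.700000, DF = 0.791631, PV = 84.467052
Price P = sum_t PV_t = 96.398564
Macaulay numerator sum_t t * PV_t:
  t * PV_t at t = 1.0000: 6.197965
  t * PV_t at t = 2.0000: 11.467095
  t * PV_t at t = 3.0000: 253.401156
Macaulay duration D = (sum_t t * PV_t) / P = 271.066216 / 96.398564 = 2.811932


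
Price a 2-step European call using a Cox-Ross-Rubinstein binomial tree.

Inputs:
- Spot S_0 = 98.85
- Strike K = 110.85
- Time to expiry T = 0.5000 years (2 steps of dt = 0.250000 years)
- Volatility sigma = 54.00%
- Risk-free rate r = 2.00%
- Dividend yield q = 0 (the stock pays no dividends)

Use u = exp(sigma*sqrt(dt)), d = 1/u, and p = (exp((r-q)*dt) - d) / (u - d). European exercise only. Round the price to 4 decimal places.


dt = T/N = 0.250000
u = exp(sigma*sqrt(dt)) = 1.309964; d = 1/u = 0.763379
p = (exp((r-q)*dt) - d) / (u - d) = 0.442078
Discount per step: exp(-r*dt) = 0.995012
Stock lattice S(k, i) with i counting down-moves:
  k=0: S(0,0) = 98.8500
  k=1: S(1,0) = 129.4900; S(1,1) = 75.4601
  k=2: S(2,0) = 169.6273; S(2,1) = 98.8500; S(2,2) = 57.6047
Terminal payoffs V(N, i) = max(S_T - K, 0):
  V(2,0) = 58.777278; V(2,1) = 0.000000; V(2,2) = 0.000000
Backward induction: V(k, i) = exp(-r*dt) * [p * V(k+1, i) + (1-p) * V(k+1, i+1)].
  V(1,0) = exp(-r*dt) * [p*58.777278 + (1-p)*0.000000] = 25.854528
  V(1,1) = exp(-r*dt) * [p*0.000000 + (1-p)*0.000000] = 0.000000
  V(0,0) = exp(-r*dt) * [p*25.854528 + (1-p)*0.000000] = 11.372705

Answer: Price = V(0,0) = 11.3727


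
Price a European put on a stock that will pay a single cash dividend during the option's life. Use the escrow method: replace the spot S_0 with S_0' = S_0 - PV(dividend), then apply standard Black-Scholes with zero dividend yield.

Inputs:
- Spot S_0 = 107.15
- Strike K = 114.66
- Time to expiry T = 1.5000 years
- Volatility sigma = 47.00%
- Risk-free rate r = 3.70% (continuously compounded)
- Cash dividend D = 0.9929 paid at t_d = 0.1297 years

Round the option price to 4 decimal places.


PV(D) = D * exp(-r * t_d) = 0.9929 * 0.99521260 = 0.98814659
S_0' = S_0 - PV(D) = 107.1500 - 0.98814659 = 106.16185341
d1 = (ln(S_0'/K) + (r + sigma^2/2)*T) / (sigma*sqrt(T)) = 0.25045359
d2 = d1 - sigma*sqrt(T) = -0.32517650
exp(-rT) = 0.94601202
N(-d1) = 0.40111830; N(-d2) = 0.62747625
P = K * exp(-rT) * N(-d2) - S_0' * N(-d1) = 114.6600 * 0.94601202 * 0.62747625 - 106.16185341 * 0.40111830 = 25.4787

Answer: Price = 25.4787


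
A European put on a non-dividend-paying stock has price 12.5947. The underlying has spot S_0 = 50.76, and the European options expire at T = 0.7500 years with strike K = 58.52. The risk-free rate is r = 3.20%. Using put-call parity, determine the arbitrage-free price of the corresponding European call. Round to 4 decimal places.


Put-call parity: C - P = S_0 * exp(-qT) - K * exp(-rT).
S_0 * exp(-qT) = 50.7600 * 1.00000000 = 50.76000000
K * exp(-rT) = 58.5200 * 0.97628571 = 57.13223974
C = P + S*exp(-qT) - K*exp(-rT)
C = 12.5947 + 50.76000000 - 57.13223974 = 6.2225

Answer: Call price = 6.2225


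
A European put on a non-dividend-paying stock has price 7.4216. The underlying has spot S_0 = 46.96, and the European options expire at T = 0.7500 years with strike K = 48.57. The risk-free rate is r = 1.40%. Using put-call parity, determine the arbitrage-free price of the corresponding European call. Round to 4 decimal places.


Answer: Call price = 6.3189

Derivation:
Put-call parity: C - P = S_0 * exp(-qT) - K * exp(-rT).
S_0 * exp(-qT) = 46.9600 * 1.00000000 = 46.96000000
K * exp(-rT) = 48.5700 * 0.98955493 = 48.06268307
C = P + S*exp(-qT) - K*exp(-rT)
C = 7.4216 + 46.96000000 - 48.06268307 = 6.3189


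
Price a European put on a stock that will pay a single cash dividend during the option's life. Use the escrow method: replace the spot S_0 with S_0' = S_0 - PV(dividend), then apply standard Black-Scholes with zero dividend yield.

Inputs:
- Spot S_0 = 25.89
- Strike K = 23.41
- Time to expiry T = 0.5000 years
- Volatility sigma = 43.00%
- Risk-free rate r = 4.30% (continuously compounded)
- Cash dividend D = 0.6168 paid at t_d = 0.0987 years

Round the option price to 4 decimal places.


PV(D) = D * exp(-r * t_d) = 0.6168 * 0.99576489 = 0.61418779
S_0' = S_0 - PV(D) = 25.8900 - 0.61418779 = 25.27581221
d1 = (ln(S_0'/K) + (r + sigma^2/2)*T) / (sigma*sqrt(T)) = 0.47494428
d2 = d1 - sigma*sqrt(T) = 0.17088836
exp(-rT) = 0.97872948
N(-d1) = 0.31741334; N(-d2) = 0.43215577
P = K * exp(-rT) * N(-d2) - S_0' * N(-d1) = 23.4100 * 0.97872948 * 0.43215577 - 25.27581221 * 0.31741334 = 1.8787

Answer: Price = 1.8787


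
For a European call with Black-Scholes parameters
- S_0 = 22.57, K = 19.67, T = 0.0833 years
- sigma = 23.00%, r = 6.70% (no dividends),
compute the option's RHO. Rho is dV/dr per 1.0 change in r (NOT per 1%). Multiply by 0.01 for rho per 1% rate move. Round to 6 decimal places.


d1 = 2.1890172362; d2 = 2.1226352357
phi(d1) = 0.0363399801; exp(-qT) = 1.0000000000; exp(-rT) = 0.9944344454
N(d2) = 0.9831077850
Rho = K*T*exp(-rT)*N(d2) = 19.6700 * 0.0833 * 0.9944344454 * 0.9831077850 = 1.601868

Answer: Rho = 1.601868


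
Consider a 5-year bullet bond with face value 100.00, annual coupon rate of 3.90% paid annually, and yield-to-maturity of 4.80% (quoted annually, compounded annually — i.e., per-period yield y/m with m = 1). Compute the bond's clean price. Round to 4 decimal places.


Answer: Price = 96.0818

Derivation:
Coupon per period c = face * coupon_rate / m = 3.900000
Periods per year m = 1; per-period yield y/m = 0.048000
Number of cashflows N = 5
Cashflows (t years, CF_t, discount factor 1/(1+y/m)^(m*t), PV):
  t = 1.0000: CF_t = 3.900000, DF = 0.954198, PV = 3.721374
  t = 2.0000: CF_t = 3.900000, DF = 0.910495, PV = 3.550929
  t = 3.0000: CF_t = 3.900000, DF = 0.868793, PV = 3.388291
  t = 4.0000: CF_t = 3.900000, DF = 0.829001, PV = 3.233103
  t = 5.0000: CF_t = 103.900000, DF = 0.791031, PV = 82.188137
Price P = sum_t PV_t = 96.081834


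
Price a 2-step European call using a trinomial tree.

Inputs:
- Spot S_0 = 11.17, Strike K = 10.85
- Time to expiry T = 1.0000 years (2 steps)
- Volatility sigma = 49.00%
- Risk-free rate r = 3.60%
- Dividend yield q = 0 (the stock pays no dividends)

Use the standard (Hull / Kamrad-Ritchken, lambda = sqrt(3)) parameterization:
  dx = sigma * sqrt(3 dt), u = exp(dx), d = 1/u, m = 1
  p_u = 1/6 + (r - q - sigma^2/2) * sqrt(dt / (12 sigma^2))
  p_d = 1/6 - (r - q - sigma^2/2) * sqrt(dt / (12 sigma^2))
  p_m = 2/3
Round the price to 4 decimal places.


Answer: Price = V(0,0) = 2.2020

Derivation:
dt = T/N = 0.500000; dx = sigma*sqrt(3*dt) = 0.600125
u = exp(dx) = 1.822347; d = 1/u = 0.548743
p_u = 0.131653, p_m = 0.666667, p_d = 0.201680
Discount per step: exp(-r*dt) = 0.982161
Stock lattice S(k, j) with j the centered position index:
  k=0: S(0,+0) = 11.1700
  k=1: S(1,-1) = 6.1295; S(1,+0) = 11.1700; S(1,+1) = 20.3556
  k=2: S(2,-2) = 3.3635; S(2,-1) = 6.1295; S(2,+0) = 11.1700; S(2,+1) = 20.3556; S(2,+2) = 37.0950
Terminal payoffs V(N, j) = max(S_T - K, 0):
  V(2,-2) = 0.000000; V(2,-1) = 0.000000; V(2,+0) = 0.320000; V(2,+1) = 9.505611; V(2,+2) = 26.244978
Backward induction: V(k, j) = exp(-r*dt) * [p_u * V(k+1, j+1) + p_m * V(k+1, j) + p_d * V(k+1, j-1)]
  V(1,-1) = exp(-r*dt) * [p_u*0.320000 + p_m*0.000000 + p_d*0.000000] = 0.041377
  V(1,+0) = exp(-r*dt) * [p_u*9.505611 + p_m*0.320000 + p_d*0.000000] = 1.438647
  V(1,+1) = exp(-r*dt) * [p_u*26.244978 + p_m*9.505611 + p_d*0.320000] = 9.681009
  V(0,+0) = exp(-r*dt) * [p_u*9.681009 + p_m*1.438647 + p_d*0.041377] = 2.201983


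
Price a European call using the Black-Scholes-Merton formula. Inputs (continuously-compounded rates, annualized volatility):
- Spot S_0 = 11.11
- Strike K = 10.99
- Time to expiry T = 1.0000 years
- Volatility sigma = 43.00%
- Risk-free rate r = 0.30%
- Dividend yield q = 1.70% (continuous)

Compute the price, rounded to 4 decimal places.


Answer: Price = 1.8452

Derivation:
d1 = (ln(S/K) + (r - q + 0.5*sigma^2) * T) / (sigma * sqrt(T)) = 0.20769729
d2 = d1 - sigma * sqrt(T) = -0.22230271
exp(-rT) = 0.99700450; exp(-qT) = 0.98314368
C = S_0 * exp(-qT) * N(d1) - K * exp(-rT) * N(d2)
N(d1) = 0.58226733; N(d2) = 0.41203912
C = 11.1100 * 0.98314368 * 0.58226733 - 10.9900 * 0.99700450 * 0.41203912 = 1.8452


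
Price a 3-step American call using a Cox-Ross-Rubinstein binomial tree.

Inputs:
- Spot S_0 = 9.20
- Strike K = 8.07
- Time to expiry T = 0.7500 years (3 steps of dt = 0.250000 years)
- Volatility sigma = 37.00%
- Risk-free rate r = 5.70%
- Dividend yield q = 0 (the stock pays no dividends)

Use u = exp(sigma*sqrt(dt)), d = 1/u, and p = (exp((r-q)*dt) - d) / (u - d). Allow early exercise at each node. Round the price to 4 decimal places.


dt = T/N = 0.250000
u = exp(sigma*sqrt(dt)) = 1.203218; d = 1/u = 0.831104
p = (exp((r-q)*dt) - d) / (u - d) = 0.492450
Discount per step: exp(-r*dt) = 0.985851
Stock lattice S(k, i) with i counting down-moves:
  k=0: S(0,0) = 9.2000
  k=1: S(1,0) = 11.0696; S(1,1) = 7.6462
  k=2: S(2,0) = 13.3192; S(2,1) = 9.2000; S(2,2) = 6.3548
  k=3: S(3,0) = 16.0259; S(3,1) = 11.0696; S(3,2) = 7.6462; S(3,3) = 5.2815
Terminal payoffs V(N, i) = max(S_T - K, 0):
  V(3,0) = 7.955857; V(3,1) = 2.999610; V(3,2) = 0.000000; V(3,3) = 0.000000
Backward induction: V(k, i) = exp(-r*dt) * [p * V(k+1, i) + (1-p) * V(k+1, i+1)]; then take max(V_cont, immediate exercise) for American.
  V(2,0) = exp(-r*dt) * [p*7.955857 + (1-p)*2.999610] = 5.363340; exercise = 5.249158; V(2,0) = max -> 5.363340
  V(2,1) = exp(-r*dt) * [p*2.999610 + (1-p)*0.000000] = 1.456258; exercise = 1.130000; V(2,1) = max -> 1.456258
  V(2,2) = exp(-r*dt) * [p*0.000000 + (1-p)*0.000000] = 0.000000; exercise = 0.000000; V(2,2) = max -> 0.000000
  V(1,0) = exp(-r*dt) * [p*5.363340 + (1-p)*1.456258] = 3.332474; exercise = 2.999610; V(1,0) = max -> 3.332474
  V(1,1) = exp(-r*dt) * [p*1.456258 + (1-p)*0.000000] = 0.706988; exercise = 0.000000; V(1,1) = max -> 0.706988
  V(0,0) = exp(-r*dt) * [p*3.332474 + (1-p)*0.706988] = 1.971613; exercise = 1.130000; V(0,0) = max -> 1.971613

Answer: Price = V(0,0) = 1.9716


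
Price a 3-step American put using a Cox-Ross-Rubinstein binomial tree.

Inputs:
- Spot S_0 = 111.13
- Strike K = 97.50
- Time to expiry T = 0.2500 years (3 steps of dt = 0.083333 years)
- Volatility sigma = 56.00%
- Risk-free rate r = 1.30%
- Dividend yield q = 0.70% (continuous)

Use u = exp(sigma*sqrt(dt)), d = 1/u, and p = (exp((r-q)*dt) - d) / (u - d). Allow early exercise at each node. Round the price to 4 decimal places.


dt = T/N = 0.083333
u = exp(sigma*sqrt(dt)) = 1.175458; d = 1/u = 0.850732
p = (exp((r-q)*dt) - d) / (u - d) = 0.461213
Discount per step: exp(-r*dt) = 0.998917
Stock lattice S(k, i) with i counting down-moves:
  k=0: S(0,0) = 111.1300
  k=1: S(1,0) = 130.6287; S(1,1) = 94.5419
  k=2: S(2,0) = 153.5486; S(2,1) = 111.1300; S(2,2) = 80.4298
  k=3: S(3,0) = 180.4899; S(3,1) = 130.6287; S(3,2) = 94.5419; S(3,3) = 68.4242
Terminal payoffs V(N, i) = max(K - S_T, 0):
  V(3,0) = 0.000000; V(3,1) = 0.000000; V(3,2) = 2.958148; V(3,3) = 29.075807
Backward induction: V(k, i) = exp(-r*dt) * [p * V(k+1, i) + (1-p) * V(k+1, i+1)]; then take max(V_cont, immediate exercise) for American.
  V(2,0) = exp(-r*dt) * [p*0.000000 + (1-p)*0.000000] = 0.000000; exercise = 0.000000; V(2,0) = max -> 0.000000
  V(2,1) = exp(-r*dt) * [p*0.000000 + (1-p)*2.958148] = 1.592085; exercise = 0.000000; V(2,1) = max -> 1.592085
  V(2,2) = exp(-r*dt) * [p*2.958148 + (1-p)*29.075807] = 17.011553; exercise = 17.070218; V(2,2) = max -> 17.070218
  V(1,0) = exp(-r*dt) * [p*0.000000 + (1-p)*1.592085] = 0.856865; exercise = 0.000000; V(1,0) = max -> 0.856865
  V(1,1) = exp(-r*dt) * [p*1.592085 + (1-p)*17.070218] = 9.920742; exercise = 2.958148; V(1,1) = max -> 9.920742
  V(0,0) = exp(-r*dt) * [p*0.856865 + (1-p)*9.920742] = 5.734145; exercise = 0.000000; V(0,0) = max -> 5.734145

Answer: Price = V(0,0) = 5.7341


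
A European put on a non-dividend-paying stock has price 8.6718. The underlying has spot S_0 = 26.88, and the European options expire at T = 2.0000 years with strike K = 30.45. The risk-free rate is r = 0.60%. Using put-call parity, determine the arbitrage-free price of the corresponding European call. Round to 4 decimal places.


Answer: Call price = 5.4650

Derivation:
Put-call parity: C - P = S_0 * exp(-qT) - K * exp(-rT).
S_0 * exp(-qT) = 26.8800 * 1.00000000 = 26.88000000
K * exp(-rT) = 30.4500 * 0.98807171 = 30.08678366
C = P + S*exp(-qT) - K*exp(-rT)
C = 8.6718 + 26.88000000 - 30.08678366 = 5.4650


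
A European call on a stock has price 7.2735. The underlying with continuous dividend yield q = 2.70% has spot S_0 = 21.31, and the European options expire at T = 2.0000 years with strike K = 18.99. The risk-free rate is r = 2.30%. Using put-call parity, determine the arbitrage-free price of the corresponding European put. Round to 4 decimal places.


Answer: Put price = 5.2200

Derivation:
Put-call parity: C - P = S_0 * exp(-qT) - K * exp(-rT).
S_0 * exp(-qT) = 21.3100 * 0.94743211 = 20.18977819
K * exp(-rT) = 18.9900 * 0.95504196 = 18.13624686
P = C - S*exp(-qT) + K*exp(-rT)
P = 7.2735 - 20.18977819 + 18.13624686 = 5.2200


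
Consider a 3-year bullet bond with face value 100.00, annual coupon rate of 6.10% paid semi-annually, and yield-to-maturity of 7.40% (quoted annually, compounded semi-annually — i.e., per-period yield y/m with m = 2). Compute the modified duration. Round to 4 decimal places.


Answer: Modified duration = 2.6829

Derivation:
Coupon per period c = face * coupon_rate / m = 3.050000
Periods per year m = 2; per-period yield y/m = 0.037000
Number of cashflows N = 6
Cashflows (t years, CF_t, discount factor 1/(1+y/m)^(m*t), PV):
  t = 0.5000: CF_t = 3.050000, DF = 0.964320, PV = 2.941176
  t = 1.0000: CF_t = 3.050000, DF = 0.929913, PV = 2.836236
  t = 1.5000: CF_t = 3.050000, DF = 0.896734, PV = 2.735039
  t = 2.0000: CF_t = 3.050000, DF = 0.864739, PV = 2.637454
  t = 2.5000: CF_t = 3.050000, DF = 0.833885, PV = 2.543350
  t = 3.0000: CF_t = 103.050000, DF = 0.804132, PV = 82.865825
Price P = sum_t PV_t = 96.559079
First compute Macaulay numerator sum_t t * PV_t:
  t * PV_t at t = 0.5000: 1.470588
  t * PV_t at t = 1.0000: 2.836236
  t * PV_t at t = 1.5000: 4.102559
  t * PV_t at t = 2.0000: 5.274907
  t * PV_t at t = 2.5000: 6.358374
  t * PV_t at t = 3.0000: 248.597475
Macaulay duration D = 268.640138 / 96.559079 = 2.782132
Modified duration = D / (1 + y/m) = 2.782132 / (1 + 0.037000) = 2.682866


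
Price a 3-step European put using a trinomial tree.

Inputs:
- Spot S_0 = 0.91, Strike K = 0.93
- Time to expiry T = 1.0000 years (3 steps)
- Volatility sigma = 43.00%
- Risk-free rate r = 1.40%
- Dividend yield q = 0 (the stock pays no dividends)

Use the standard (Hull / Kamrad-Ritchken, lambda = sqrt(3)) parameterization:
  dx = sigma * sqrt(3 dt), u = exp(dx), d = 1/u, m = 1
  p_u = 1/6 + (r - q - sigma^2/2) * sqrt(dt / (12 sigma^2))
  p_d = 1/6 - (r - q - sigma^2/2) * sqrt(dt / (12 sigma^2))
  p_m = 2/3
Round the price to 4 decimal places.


dt = T/N = 0.333333; dx = sigma*sqrt(3*dt) = 0.430000
u = exp(dx) = 1.537258; d = 1/u = 0.650509
p_u = 0.136260, p_m = 0.666667, p_d = 0.197074
Discount per step: exp(-r*dt) = 0.995344
Stock lattice S(k, j) with j the centered position index:
  k=0: S(0,+0) = 0.9100
  k=1: S(1,-1) = 0.5920; S(1,+0) = 0.9100; S(1,+1) = 1.3989
  k=2: S(2,-2) = 0.3851; S(2,-1) = 0.5920; S(2,+0) = 0.9100; S(2,+1) = 1.3989; S(2,+2) = 2.1505
  k=3: S(3,-3) = 0.2505; S(3,-2) = 0.3851; S(3,-1) = 0.5920; S(3,+0) = 0.9100; S(3,+1) = 1.3989; S(3,+2) = 2.1505; S(3,+3) = 3.3058
Terminal payoffs V(N, j) = max(K - S_T, 0):
  V(3,-3) = 0.679504; V(3,-2) = 0.544923; V(3,-1) = 0.338037; V(3,+0) = 0.020000; V(3,+1) = 0.000000; V(3,+2) = 0.000000; V(3,+3) = 0.000000
Backward induction: V(k, j) = exp(-r*dt) * [p_u * V(k+1, j+1) + p_m * V(k+1, j) + p_d * V(k+1, j-1)]
  V(2,-2) = exp(-r*dt) * [p_u*0.338037 + p_m*0.544923 + p_d*0.679504] = 0.540725
  V(2,-1) = exp(-r*dt) * [p_u*0.020000 + p_m*0.338037 + p_d*0.544923] = 0.333911
  V(2,+0) = exp(-r*dt) * [p_u*0.000000 + p_m*0.020000 + p_d*0.338037] = 0.079579
  V(2,+1) = exp(-r*dt) * [p_u*0.000000 + p_m*0.000000 + p_d*0.020000] = 0.003923
  V(2,+2) = exp(-r*dt) * [p_u*0.000000 + p_m*0.000000 + p_d*0.000000] = 0.000000
  V(1,-1) = exp(-r*dt) * [p_u*0.079579 + p_m*0.333911 + p_d*0.540725] = 0.338430
  V(1,+0) = exp(-r*dt) * [p_u*0.003923 + p_m*0.079579 + p_d*0.333911] = 0.118837
  V(1,+1) = exp(-r*dt) * [p_u*0.000000 + p_m*0.003923 + p_d*0.079579] = 0.018213
  V(0,+0) = exp(-r*dt) * [p_u*0.018213 + p_m*0.118837 + p_d*0.338430] = 0.147711

Answer: Price = V(0,0) = 0.1477


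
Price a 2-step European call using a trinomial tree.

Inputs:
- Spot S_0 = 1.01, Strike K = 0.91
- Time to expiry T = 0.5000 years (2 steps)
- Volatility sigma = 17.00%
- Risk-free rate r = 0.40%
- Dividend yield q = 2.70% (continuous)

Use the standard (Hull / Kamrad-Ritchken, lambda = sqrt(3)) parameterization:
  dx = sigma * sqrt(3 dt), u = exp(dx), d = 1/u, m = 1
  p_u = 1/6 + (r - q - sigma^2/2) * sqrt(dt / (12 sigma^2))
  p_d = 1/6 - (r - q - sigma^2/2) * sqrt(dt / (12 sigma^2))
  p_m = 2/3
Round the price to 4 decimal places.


dt = T/N = 0.250000; dx = sigma*sqrt(3*dt) = 0.147224
u = exp(dx) = 1.158614; d = 1/u = 0.863100
p_u = 0.134870, p_m = 0.666667, p_d = 0.198463
Discount per step: exp(-r*dt) = 0.999000
Stock lattice S(k, j) with j the centered position index:
  k=0: S(0,+0) = 1.0100
  k=1: S(1,-1) = 0.8717; S(1,+0) = 1.0100; S(1,+1) = 1.1702
  k=2: S(2,-2) = 0.7524; S(2,-1) = 0.8717; S(2,+0) = 1.0100; S(2,+1) = 1.1702; S(2,+2) = 1.3558
Terminal payoffs V(N, j) = max(S_T - K, 0):
  V(2,-2) = 0.000000; V(2,-1) = 0.000000; V(2,+0) = 0.100000; V(2,+1) = 0.260200; V(2,+2) = 0.445810
Backward induction: V(k, j) = exp(-r*dt) * [p_u * V(k+1, j+1) + p_m * V(k+1, j) + p_d * V(k+1, j-1)]
  V(1,-1) = exp(-r*dt) * [p_u*0.100000 + p_m*0.000000 + p_d*0.000000] = 0.013474
  V(1,+0) = exp(-r*dt) * [p_u*0.260200 + p_m*0.100000 + p_d*0.000000] = 0.101658
  V(1,+1) = exp(-r*dt) * [p_u*0.445810 + p_m*0.260200 + p_d*0.100000] = 0.253186
  V(0,+0) = exp(-r*dt) * [p_u*0.253186 + p_m*0.101658 + p_d*0.013474] = 0.104489

Answer: Price = V(0,0) = 0.1045


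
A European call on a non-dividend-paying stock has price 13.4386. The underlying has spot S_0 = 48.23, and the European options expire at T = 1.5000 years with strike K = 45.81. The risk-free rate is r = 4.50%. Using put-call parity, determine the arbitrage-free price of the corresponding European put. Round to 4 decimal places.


Put-call parity: C - P = S_0 * exp(-qT) - K * exp(-rT).
S_0 * exp(-qT) = 48.2300 * 1.00000000 = 48.23000000
K * exp(-rT) = 45.8100 * 0.93472772 = 42.81987688
P = C - S*exp(-qT) + K*exp(-rT)
P = 13.4386 - 48.23000000 + 42.81987688 = 8.0285

Answer: Put price = 8.0285


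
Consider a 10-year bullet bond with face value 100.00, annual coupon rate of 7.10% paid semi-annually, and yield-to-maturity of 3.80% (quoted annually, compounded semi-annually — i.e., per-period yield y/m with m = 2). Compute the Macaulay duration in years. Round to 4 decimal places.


Coupon per period c = face * coupon_rate / m = 3.550000
Periods per year m = 2; per-period yield y/m = 0.019000
Number of cashflows N = 20
Cashflows (t years, CF_t, discount factor 1/(1+y/m)^(m*t), PV):
  t = 0.5000: CF_t = 3.550000, DF = 0.981354, PV = 3.483808
  t = 1.0000: CF_t = 3.550000, DF = 0.963056, PV = 3.418850
  t = 1.5000: CF_t = 3.550000, DF = 0.945099, PV = 3.355103
  t = 2.0000: CF_t = 3.550000, DF = 0.927477, PV = 3.292544
  t = 2.5000: CF_t = 3.550000, DF = 0.910184, PV = 3.231152
  t = 3.0000: CF_t = 3.550000, DF = 0.893213, PV = 3.170905
  t = 3.5000: CF_t = 3.550000, DF = 0.876558, PV = 3.111781
  t = 4.0000: CF_t = 3.550000, DF = 0.860214, PV = 3.053760
  t = 4.5000: CF_t = 3.550000, DF = 0.844175, PV = 2.996820
  t = 5.0000: CF_t = 3.550000, DF = 0.828434, PV = 2.940942
  t = 5.5000: CF_t = 3.550000, DF = 0.812988, PV = 2.886106
  t = 6.0000: CF_t = 3.550000, DF = 0.797829, PV = 2.832293
  t = 6.5000: CF_t = 3.550000, DF = 0.782953, PV = 2.779483
  t = 7.0000: CF_t = 3.550000, DF = 0.768354, PV = 2.727657
  t = 7.5000: CF_t = 3.550000, DF = 0.754028, PV = 2.676798
  t = 8.0000: CF_t = 3.550000, DF = 0.739968, PV = 2.626887
  t = 8.5000: CF_t = 3.550000, DF = 0.726171, PV = 2.577907
  t = 9.0000: CF_t = 3.550000, DF = 0.712631, PV = 2.529840
  t = 9.5000: CF_t = 3.550000, DF = 0.699343, PV = 2.482669
  t = 10.0000: CF_t = 103.550000, DF = 0.686304, PV = 71.066745
Price P = sum_t PV_t = 127.242050
Macaulay numerator sum_t t * PV_t:
  t * PV_t at t = 0.5000: 1.741904
  t * PV_t at t = 1.0000: 3.418850
  t * PV_t at t = 1.5000: 5.032654
  t * PV_t at t = 2.0000: 6.585088
  t * PV_t at t = 2.5000: 8.077881
  t * PV_t at t = 3.0000: 9.512715
  t * PV_t at t = 3.5000: 10.891235
  t * PV_t at t = 4.0000: 12.215039
  t * PV_t at t = 4.5000: 13.485691
  t * PV_t at t = 5.0000: 14.704712
  t * PV_t at t = 5.5000: 15.873585
  t * PV_t at t = 6.0000: 16.993757
  t * PV_t at t = 6.5000: 18.066637
  t * PV_t at t = 7.0000: 19.093600
  t * PV_t at t = 7.5000: 20.075985
  t * PV_t at t = 8.0000: 21.015097
  t * PV_t at t = 8.5000: 21.912208
  t * PV_t at t = 9.0000: 22.768559
  t * PV_t at t = 9.5000: 23.585357
  t * PV_t at t = 10.0000: 710.667448
Macaulay duration D = (sum_t t * PV_t) / P = 975.718002 / 127.242050 = 7.668204

Answer: Macaulay duration = 7.6682 years
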